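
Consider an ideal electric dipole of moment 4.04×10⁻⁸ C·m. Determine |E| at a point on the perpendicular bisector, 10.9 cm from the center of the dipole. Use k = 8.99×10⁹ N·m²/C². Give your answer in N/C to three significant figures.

In the equatorial plane E = kp/r³.
E = (8.99×10⁹)(4.04×10⁻⁸) / (0.109)³ = 2.805×10⁵ N/C.

E ≈ 2.80×10⁵ N/C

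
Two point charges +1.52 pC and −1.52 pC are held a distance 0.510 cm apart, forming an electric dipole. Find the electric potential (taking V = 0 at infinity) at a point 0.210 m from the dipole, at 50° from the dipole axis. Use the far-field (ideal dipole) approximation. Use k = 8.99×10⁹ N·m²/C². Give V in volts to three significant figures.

V ≈ 0.00102 V

Dipole moment p = qd = (1.52×10⁻¹² C)(0.00510 m) = 7.752×10⁻¹⁵ C·m.
The dipole potential is V = kp cosθ / r².
V = (8.99×10⁹)(7.752×10⁻¹⁵)·cos50° / (0.210)² = 0.001016 V.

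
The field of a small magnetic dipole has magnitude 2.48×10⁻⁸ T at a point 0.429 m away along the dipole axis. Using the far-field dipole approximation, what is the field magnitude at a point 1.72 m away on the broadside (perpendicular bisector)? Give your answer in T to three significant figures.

B ≈ 1.92×10⁻¹⁰ T

Dipole fields scale as 1/r³ in the far field.
The axial field is twice the equatorial field at the same r, so the geometry factor is 1/2.
B₂ = B₁ · (1/2) · (r₁/r₂)³ = 2.48×10⁻⁸ · 0.5 · (0.429/1.72)³.
(r₁/r₂)³ = (0.2494)³ = 0.01552.
B₂ ≈ 1.924×10⁻¹⁰ T.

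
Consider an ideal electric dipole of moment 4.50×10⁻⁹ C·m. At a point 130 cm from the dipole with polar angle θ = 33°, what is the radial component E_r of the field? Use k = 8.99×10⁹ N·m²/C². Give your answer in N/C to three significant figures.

E_r ≈ 30.9 N/C

For a dipole, E_r = (2kp cosθ)/r³.
kp/r³ = (8.99×10⁹)(4.50×10⁻⁹)/(1.30)³ = 18.41 N/C.
E_r = 2·18.41·cos33° = 30.89 N/C.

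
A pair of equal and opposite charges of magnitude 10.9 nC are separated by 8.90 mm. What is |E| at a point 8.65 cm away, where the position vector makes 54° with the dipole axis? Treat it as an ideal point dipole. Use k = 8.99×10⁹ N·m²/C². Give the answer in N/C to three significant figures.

E ≈ 1920 N/C

Dipole moment p = qd = (1.09×10⁻⁸ C)(0.00890 m) = 9.701×10⁻¹¹ C·m.
At angle θ the dipole field magnitude is E = (kp/r³)·√(1 + 3cos²θ).
kp/r³ = (8.99×10⁹)(9.701×10⁻¹¹) / (0.0865)³ = 1347 N/C.
√(1 + 3cos²54°) = √(1 + 3·0.3455) = √2.0365 ≈ 1.4271.
E ≈ 1347 × 1.427 = 1923 N/C.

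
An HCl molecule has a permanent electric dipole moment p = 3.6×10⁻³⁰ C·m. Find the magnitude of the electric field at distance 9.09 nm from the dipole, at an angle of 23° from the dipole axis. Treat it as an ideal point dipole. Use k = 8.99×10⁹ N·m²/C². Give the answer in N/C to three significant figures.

At angle θ the dipole field magnitude is E = (kp/r³)·√(1 + 3cos²θ).
kp/r³ = (8.99×10⁹)(3.60×10⁻³⁰) / (9.09×10⁻⁹)³ = 4.309×10⁴ N/C.
√(1 + 3cos²23°) = √(1 + 3·0.8473) = √3.5420 ≈ 1.8820.
E ≈ 4.309×10⁴ × 1.882 = 8.109×10⁴ N/C.

E ≈ 8.11×10⁴ N/C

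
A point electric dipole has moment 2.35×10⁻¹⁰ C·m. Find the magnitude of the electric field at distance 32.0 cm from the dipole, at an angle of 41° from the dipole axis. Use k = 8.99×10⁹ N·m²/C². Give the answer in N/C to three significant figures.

At angle θ the dipole field magnitude is E = (kp/r³)·√(1 + 3cos²θ).
kp/r³ = (8.99×10⁹)(2.35×10⁻¹⁰) / (0.320)³ = 64.47 N/C.
√(1 + 3cos²41°) = √(1 + 3·0.5696) = √2.7088 ≈ 1.6458.
E ≈ 64.47 × 1.646 = 106.1 N/C.

E ≈ 106 N/C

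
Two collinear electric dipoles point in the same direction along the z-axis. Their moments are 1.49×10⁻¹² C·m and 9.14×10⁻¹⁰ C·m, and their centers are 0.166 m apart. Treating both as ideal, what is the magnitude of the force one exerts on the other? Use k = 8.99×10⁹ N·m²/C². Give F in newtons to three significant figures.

F ≈ 9.67×10⁻⁸ N

On-axis field of dipole 1 at distance r: E = 2kp₁/r³. Force on dipole 2 is F = p₂·dE/dr (gradient along axis).
dE/dr = −6kp₁/r⁴, so |F| = 6kp₁p₂/r⁴ (attractive for aligned moments).
F = 6(8.99×10⁹)(1.49×10⁻¹²)(9.14×10⁻¹⁰)/(0.166)⁴ = 9.674×10⁻⁸ N.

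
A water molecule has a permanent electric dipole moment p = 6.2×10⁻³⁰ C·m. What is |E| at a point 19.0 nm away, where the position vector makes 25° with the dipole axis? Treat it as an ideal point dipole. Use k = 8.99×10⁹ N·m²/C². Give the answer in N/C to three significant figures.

E ≈ 1.51×10⁴ N/C

At angle θ the dipole field magnitude is E = (kp/r³)·√(1 + 3cos²θ).
kp/r³ = (8.99×10⁹)(6.20×10⁻³⁰) / (1.90×10⁻⁸)³ = 8126 N/C.
√(1 + 3cos²25°) = √(1 + 3·0.8214) = √3.4642 ≈ 1.8612.
E ≈ 8126 × 1.861 = 1.512×10⁴ N/C.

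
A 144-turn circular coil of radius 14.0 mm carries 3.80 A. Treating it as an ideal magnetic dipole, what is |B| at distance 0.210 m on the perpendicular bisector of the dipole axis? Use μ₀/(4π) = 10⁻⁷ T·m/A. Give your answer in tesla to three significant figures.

m = NIA = NIπa² = 144·(3.80)·π·(0.0140)² = 0.3369 A·m².
In the equatorial plane B = (μ₀/4π)·m/r³ (half the axial value).
B = (10⁻⁷)·(0.3369) / (0.210)³ = 3.638×10⁻⁶ T.

B ≈ 3.64×10⁻⁶ T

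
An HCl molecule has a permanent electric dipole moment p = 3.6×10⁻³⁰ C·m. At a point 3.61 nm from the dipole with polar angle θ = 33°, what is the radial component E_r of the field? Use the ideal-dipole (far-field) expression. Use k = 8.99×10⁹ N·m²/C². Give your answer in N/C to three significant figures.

E_r ≈ 1.15×10⁶ N/C

For a dipole, E_r = (2kp cosθ)/r³.
kp/r³ = (8.99×10⁹)(3.60×10⁻³⁰)/(3.61×10⁻⁹)³ = 6.879×10⁵ N/C.
E_r = 2·6.879×10⁵·cos33° = 1.154×10⁶ N/C.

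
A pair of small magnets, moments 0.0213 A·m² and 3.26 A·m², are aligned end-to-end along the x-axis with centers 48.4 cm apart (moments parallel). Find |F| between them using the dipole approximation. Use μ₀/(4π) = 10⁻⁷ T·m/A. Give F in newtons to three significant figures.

On-axis B of dipole 1: B = (μ₀/4π)·2m₁/r³. Force on dipole 2: F = m₂·dB/dr.
dB/dr = −(μ₀/4π)·6m₁/r⁴, so |F| = (μ₀/4π)·6m₁m₂/r⁴.
F = 6(10⁻⁷)(0.0213)(3.26)/(0.484)⁴ = 7.592×10⁻⁷ N.

F ≈ 7.59×10⁻⁷ N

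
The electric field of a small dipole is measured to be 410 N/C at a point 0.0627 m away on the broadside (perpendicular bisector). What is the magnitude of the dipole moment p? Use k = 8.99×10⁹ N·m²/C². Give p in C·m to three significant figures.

p ≈ 1.12×10⁻¹¹ C·m

In the equatorial plane E = kp/r³, so p = Er³/(k).
p = (410)·(0.0627)³ / (8.99×10⁹) = 1.124×10⁻¹¹ C·m.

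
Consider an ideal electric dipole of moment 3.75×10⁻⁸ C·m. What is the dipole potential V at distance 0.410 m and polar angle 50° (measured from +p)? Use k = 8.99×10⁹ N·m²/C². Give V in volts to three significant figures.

The dipole potential is V = kp cosθ / r².
V = (8.99×10⁹)(3.75×10⁻⁸)·cos50° / (0.410)² = 1289 V.

V ≈ 1290 V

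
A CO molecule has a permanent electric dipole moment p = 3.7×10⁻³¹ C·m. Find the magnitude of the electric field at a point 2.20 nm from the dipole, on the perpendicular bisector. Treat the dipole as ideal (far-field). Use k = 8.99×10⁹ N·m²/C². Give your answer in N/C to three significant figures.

E ≈ 3.12×10⁵ N/C

On the perpendicular bisector E = kp/r³ (half the axial value at the same distance).
E = (8.99×10⁹)(3.70×10⁻³¹) / (2.20×10⁻⁹)³ = 3.124×10⁵ N/C.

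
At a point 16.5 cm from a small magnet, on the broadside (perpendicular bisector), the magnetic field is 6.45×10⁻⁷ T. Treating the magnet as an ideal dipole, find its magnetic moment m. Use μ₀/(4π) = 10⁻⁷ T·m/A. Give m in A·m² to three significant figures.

In the equatorial plane B = (μ₀/4π)·m/r³, so m = Br³·4π/(μ₀).
m = (6.45×10⁻⁷)·(0.165)³ / (10⁻⁷) = 0.02897 A·m².

m ≈ 0.0290 A·m²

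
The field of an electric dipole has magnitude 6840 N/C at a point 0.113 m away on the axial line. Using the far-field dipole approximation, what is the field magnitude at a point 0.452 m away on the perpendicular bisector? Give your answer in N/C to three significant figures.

E ≈ 53.4 N/C

Dipole fields scale as 1/r³ in the far field.
The axial field is twice the equatorial field at the same r, so the geometry factor is 1/2.
E₂ = E₁ · (1/2) · (r₁/r₂)³ = 6840 · 0.5 · (0.113/0.452)³.
(r₁/r₂)³ = (0.25)³ = 0.01562.
E₂ ≈ 53.44 N/C.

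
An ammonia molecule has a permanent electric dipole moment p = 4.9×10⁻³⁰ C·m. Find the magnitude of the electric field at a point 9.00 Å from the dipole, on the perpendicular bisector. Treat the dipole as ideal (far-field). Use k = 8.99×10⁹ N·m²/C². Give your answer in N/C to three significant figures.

On the perpendicular bisector E = kp/r³ (half the axial value at the same distance).
E = (8.99×10⁹)(4.90×10⁻³⁰) / (9.00×10⁻¹⁰)³ = 6.043×10⁷ N/C.

E ≈ 6.04×10⁷ N/C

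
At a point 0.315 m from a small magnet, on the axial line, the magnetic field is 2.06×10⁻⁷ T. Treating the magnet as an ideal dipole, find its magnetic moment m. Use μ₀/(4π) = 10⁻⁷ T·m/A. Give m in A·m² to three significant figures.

m ≈ 0.0322 A·m²

On axis B = (μ₀/4π)·2m/r³, so m = Br³·4π/(μ₀·2).
m = (2.06×10⁻⁷)·(0.315)³ / (2·10⁻⁷) = 0.03219 A·m².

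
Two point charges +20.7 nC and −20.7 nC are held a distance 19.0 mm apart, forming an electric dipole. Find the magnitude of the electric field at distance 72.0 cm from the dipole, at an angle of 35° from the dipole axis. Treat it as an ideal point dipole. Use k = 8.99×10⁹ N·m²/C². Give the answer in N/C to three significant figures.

Dipole moment p = qd = (2.07×10⁻⁸ C)(0.0190 m) = 3.933×10⁻¹⁰ C·m.
At angle θ the dipole field magnitude is E = (kp/r³)·√(1 + 3cos²θ).
kp/r³ = (8.99×10⁹)(3.933×10⁻¹⁰) / (0.720)³ = 9.473 N/C.
√(1 + 3cos²35°) = √(1 + 3·0.6710) = √3.0130 ≈ 1.7358.
E ≈ 9.473 × 1.736 = 16.44 N/C.

E ≈ 16.4 N/C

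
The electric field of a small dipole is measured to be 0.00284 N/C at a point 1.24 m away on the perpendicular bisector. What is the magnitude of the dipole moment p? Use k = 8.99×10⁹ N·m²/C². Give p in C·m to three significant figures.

p ≈ 6.02×10⁻¹³ C·m

In the equatorial plane E = kp/r³, so p = Er³/(k).
p = (0.00284)·(1.24)³ / (8.99×10⁹) = 6.023×10⁻¹³ C·m.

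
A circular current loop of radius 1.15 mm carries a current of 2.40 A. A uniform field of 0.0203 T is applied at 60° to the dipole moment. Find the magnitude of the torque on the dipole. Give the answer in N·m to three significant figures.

Magnetic moment m = IA = Iπa² = (2.40)·π·(0.00115)² = 9.971×10⁻⁶ A·m².
Torque on a magnetic dipole: τ = mB sinθ.
τ = (9.971×10⁻⁶)(0.0203)·sin60° = 1.753×10⁻⁷ N·m.

τ ≈ 1.75×10⁻⁷ N·m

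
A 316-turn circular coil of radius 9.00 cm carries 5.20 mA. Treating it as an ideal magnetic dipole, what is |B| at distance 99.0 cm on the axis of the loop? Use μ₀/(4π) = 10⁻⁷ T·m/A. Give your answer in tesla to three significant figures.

m = NIA = NIπa² = 316·(0.00520)·π·(0.0900)² = 0.04181 A·m².
On axis B = (μ₀/4π)·2m/r³.
B = 2·(10⁻⁷)·(0.04181) / (0.990)³ = 8.618×10⁻⁹ T.

B ≈ 8.62×10⁻⁹ T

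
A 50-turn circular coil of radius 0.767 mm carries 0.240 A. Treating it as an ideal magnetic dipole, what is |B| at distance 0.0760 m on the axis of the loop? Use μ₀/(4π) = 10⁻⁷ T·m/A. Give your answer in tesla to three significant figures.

B ≈ 1.01×10⁻⁸ T

m = NIA = NIπa² = 50·(0.240)·π·(7.67×10⁻⁴)² = 2.218×10⁻⁵ A·m².
On axis B = (μ₀/4π)·2m/r³.
B = 2·(10⁻⁷)·(2.218×10⁻⁵) / (0.0760)³ = 1.011×10⁻⁸ T.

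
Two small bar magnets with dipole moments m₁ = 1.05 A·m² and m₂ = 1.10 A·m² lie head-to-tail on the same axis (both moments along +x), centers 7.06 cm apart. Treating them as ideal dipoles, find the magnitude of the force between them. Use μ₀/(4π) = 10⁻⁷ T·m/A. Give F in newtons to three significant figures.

F ≈ 0.0279 N

On-axis B of dipole 1: B = (μ₀/4π)·2m₁/r³. Force on dipole 2: F = m₂·dB/dr.
dB/dr = −(μ₀/4π)·6m₁/r⁴, so |F| = (μ₀/4π)·6m₁m₂/r⁴.
F = 6(10⁻⁷)(1.05)(1.10)/(0.0706)⁴ = 0.02789 N.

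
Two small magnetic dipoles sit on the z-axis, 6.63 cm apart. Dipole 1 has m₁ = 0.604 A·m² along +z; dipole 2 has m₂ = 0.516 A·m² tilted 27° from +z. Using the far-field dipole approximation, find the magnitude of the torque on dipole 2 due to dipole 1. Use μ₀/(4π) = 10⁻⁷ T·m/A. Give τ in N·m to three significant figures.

τ ≈ 9.71×10⁻⁵ N·m

Dipole B is on the axis of dipole A, so B₁ there is axial: B₁ = (μ₀/4π)·2m₁/r³ along +z.
B₁ = 2(10⁻⁷)(0.604)/(0.0663)³ = 4.145×10⁻⁴ T.
τ = m₂ B₁ sinθ.
τ = (0.516)(4.145×10⁻⁴)·sin27° = 9.710×10⁻⁵ N·m.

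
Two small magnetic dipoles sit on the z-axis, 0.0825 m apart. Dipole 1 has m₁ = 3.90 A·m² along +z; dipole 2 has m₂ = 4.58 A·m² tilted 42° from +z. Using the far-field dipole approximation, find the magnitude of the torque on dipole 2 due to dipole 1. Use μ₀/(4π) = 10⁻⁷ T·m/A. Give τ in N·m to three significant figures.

τ ≈ 0.00426 N·m

Dipole B is on the axis of dipole A, so B₁ there is axial: B₁ = (μ₀/4π)·2m₁/r³ along +z.
B₁ = 2(10⁻⁷)(3.90)/(0.0825)³ = 0.001389 T.
τ = m₂ B₁ sinθ.
τ = (4.58)(0.001389)·sin42° = 0.004257 N·m.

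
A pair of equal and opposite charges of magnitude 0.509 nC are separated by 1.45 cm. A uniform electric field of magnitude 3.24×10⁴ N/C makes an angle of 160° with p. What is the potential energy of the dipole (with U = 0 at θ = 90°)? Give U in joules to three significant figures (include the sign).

U ≈ 2.25×10⁻⁷ J

Dipole moment p = qd = (5.09×10⁻¹⁰ C)(0.0145 m) = 7.381×10⁻¹² C·m.
U = −p·E = −pE cosθ.
U = −(7.381×10⁻¹²)(3.24×10⁴)·cos160° = 2.247×10⁻⁷ J.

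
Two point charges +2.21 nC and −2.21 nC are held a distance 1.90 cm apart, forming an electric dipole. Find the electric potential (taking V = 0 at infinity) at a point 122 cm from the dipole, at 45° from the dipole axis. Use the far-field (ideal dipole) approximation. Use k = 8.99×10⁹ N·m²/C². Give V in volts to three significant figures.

Dipole moment p = qd = (2.21×10⁻⁹ C)(0.0190 m) = 4.199×10⁻¹¹ C·m.
The dipole potential is V = kp cosθ / r².
V = (8.99×10⁹)(4.199×10⁻¹¹)·cos45° / (1.22)² = 0.1793 V.

V ≈ 0.179 V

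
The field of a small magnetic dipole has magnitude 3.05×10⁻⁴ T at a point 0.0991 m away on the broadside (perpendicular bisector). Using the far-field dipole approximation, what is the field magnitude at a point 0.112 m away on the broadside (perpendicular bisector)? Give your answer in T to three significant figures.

B ≈ 2.11×10⁻⁴ T

Dipole fields scale as 1/r³ in the far field; the geometry is the same at both points.
B₂ = B₁ · (r₁/r₂)³ = 3.05×10⁻⁴ · (0.0991/0.112)³.
(r₁/r₂)³ = (0.8848)³ = 0.6927.
B₂ ≈ 2.113×10⁻⁴ T.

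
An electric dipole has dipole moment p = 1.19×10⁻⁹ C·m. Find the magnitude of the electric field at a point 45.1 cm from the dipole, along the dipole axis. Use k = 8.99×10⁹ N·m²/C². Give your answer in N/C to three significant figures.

On the dipole axis E = 2kp/r³.
E = 2·(8.99×10⁹)(1.19×10⁻⁹) / (0.451)³ = 233.2 N/C.

E ≈ 233 N/C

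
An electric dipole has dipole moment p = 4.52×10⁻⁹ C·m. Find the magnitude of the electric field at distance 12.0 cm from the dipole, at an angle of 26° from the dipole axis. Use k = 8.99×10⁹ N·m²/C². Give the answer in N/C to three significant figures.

E ≈ 4.35×10⁴ N/C

At angle θ the dipole field magnitude is E = (kp/r³)·√(1 + 3cos²θ).
kp/r³ = (8.99×10⁹)(4.52×10⁻⁹) / (0.120)³ = 2.352×10⁴ N/C.
√(1 + 3cos²26°) = √(1 + 3·0.8078) = √3.4235 ≈ 1.8503.
E ≈ 2.352×10⁴ × 1.850 = 4.351×10⁴ N/C.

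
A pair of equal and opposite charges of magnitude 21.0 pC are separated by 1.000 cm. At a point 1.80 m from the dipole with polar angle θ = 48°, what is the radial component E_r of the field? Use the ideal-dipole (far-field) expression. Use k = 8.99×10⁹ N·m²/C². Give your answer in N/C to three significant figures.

E_r ≈ 4.33×10⁻⁴ N/C

Dipole moment p = qd = (2.10×10⁻¹¹ C)(0.0100 m) = 2.10×10⁻¹³ C·m.
For a dipole, E_r = (2kp cosθ)/r³.
kp/r³ = (8.99×10⁹)(2.10×10⁻¹³)/(1.80)³ = 3.237×10⁻⁴ N/C.
E_r = 2·3.237×10⁻⁴·cos48° = 4.332×10⁻⁴ N/C.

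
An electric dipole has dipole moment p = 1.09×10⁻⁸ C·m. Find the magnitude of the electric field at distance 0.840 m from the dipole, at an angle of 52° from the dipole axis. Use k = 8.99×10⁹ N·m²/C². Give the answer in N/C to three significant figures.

At angle θ the dipole field magnitude is E = (kp/r³)·√(1 + 3cos²θ).
kp/r³ = (8.99×10⁹)(1.09×10⁻⁸) / (0.840)³ = 165.3 N/C.
√(1 + 3cos²52°) = √(1 + 3·0.3790) = √2.1371 ≈ 1.4619.
E ≈ 165.3 × 1.462 = 241.7 N/C.

E ≈ 242 N/C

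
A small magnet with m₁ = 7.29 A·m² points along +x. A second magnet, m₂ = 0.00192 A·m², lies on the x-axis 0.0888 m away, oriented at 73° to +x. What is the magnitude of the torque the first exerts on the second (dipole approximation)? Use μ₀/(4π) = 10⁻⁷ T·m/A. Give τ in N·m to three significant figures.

τ ≈ 3.82×10⁻⁶ N·m

Dipole B is on the axis of dipole A, so B₁ there is axial: B₁ = (μ₀/4π)·2m₁/r³ along +x.
B₁ = 2(10⁻⁷)(7.29)/(0.0888)³ = 0.002082 T.
τ = m₂ B₁ sinθ.
τ = (0.00192)(0.002082)·sin73° = 3.823×10⁻⁶ N·m.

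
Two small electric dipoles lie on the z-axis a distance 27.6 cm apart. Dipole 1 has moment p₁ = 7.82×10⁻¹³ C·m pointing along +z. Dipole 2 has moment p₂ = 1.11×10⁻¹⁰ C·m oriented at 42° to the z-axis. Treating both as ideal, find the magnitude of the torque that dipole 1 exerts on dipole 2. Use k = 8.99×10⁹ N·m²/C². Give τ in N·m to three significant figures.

The second dipole sits on the axis of the first, so the field there is axial: E₁ = 2kp₁/r³ along +z.
E₁ = 2(8.99×10⁹)(7.82×10⁻¹³)/(0.276)³ = 0.6688 N/C.
Torque on the second dipole: τ = p₂ E₁ sinθ.
τ = (1.11×10⁻¹⁰)(0.6688)·sin42° = 4.967×10⁻¹¹ N·m.

τ ≈ 4.97×10⁻¹¹ N·m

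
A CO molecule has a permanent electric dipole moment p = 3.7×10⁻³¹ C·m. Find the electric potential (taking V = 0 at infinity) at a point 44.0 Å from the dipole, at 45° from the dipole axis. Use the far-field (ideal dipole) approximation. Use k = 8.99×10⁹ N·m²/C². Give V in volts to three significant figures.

V ≈ 1.21×10⁻⁴ V

The dipole potential is V = kp cosθ / r².
V = (8.99×10⁹)(3.70×10⁻³¹)·cos45° / (4.40×10⁻⁹)² = 1.215×10⁻⁴ V.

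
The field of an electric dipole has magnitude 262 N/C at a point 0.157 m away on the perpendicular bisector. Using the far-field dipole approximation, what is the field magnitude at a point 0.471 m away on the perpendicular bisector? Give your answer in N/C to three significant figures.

Dipole fields scale as 1/r³ in the far field; the geometry is the same at both points.
E₂ = E₁ · (r₁/r₂)³ = 262 · (0.157/0.471)³.
(r₁/r₂)³ = (0.3333)³ = 0.03704.
E₂ ≈ 9.704 N/C.

E ≈ 9.70 N/C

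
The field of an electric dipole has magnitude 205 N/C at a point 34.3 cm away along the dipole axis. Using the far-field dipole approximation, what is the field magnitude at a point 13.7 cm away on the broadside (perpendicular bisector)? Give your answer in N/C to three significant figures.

E ≈ 1610 N/C

Dipole fields scale as 1/r³ in the far field.
The axial field is twice the equatorial field at the same r, so the geometry factor is 1/2.
E₂ = E₁ · (1/2) · (r₁/r₂)³ = 205 · 0.5 · (34.3/13.7)³.
(r₁/r₂)³ = (2.504)³ = 15.69.
E₂ ≈ 1609 N/C.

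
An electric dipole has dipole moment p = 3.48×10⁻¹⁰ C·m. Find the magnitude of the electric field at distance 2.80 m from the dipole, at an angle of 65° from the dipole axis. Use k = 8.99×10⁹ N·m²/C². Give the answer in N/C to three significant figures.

At angle θ the dipole field magnitude is E = (kp/r³)·√(1 + 3cos²θ).
kp/r³ = (8.99×10⁹)(3.48×10⁻¹⁰) / (2.80)³ = 0.1425 N/C.
√(1 + 3cos²65°) = √(1 + 3·0.1786) = √1.5358 ≈ 1.2393.
E ≈ 0.1425 × 1.239 = 0.1766 N/C.

E ≈ 0.177 N/C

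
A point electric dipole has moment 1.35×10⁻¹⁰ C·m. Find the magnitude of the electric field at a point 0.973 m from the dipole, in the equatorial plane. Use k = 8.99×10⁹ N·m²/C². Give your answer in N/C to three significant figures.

E ≈ 1.32 N/C

On the perpendicular bisector E = kp/r³ (half the axial value at the same distance).
E = (8.99×10⁹)(1.35×10⁻¹⁰) / (0.973)³ = 1.318 N/C.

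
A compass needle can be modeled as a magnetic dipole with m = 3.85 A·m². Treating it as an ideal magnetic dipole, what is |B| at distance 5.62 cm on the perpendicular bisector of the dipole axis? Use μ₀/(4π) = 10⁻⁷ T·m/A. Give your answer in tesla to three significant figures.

In the equatorial plane B = (μ₀/4π)·m/r³ (half the axial value).
B = (10⁻⁷)·(3.85) / (0.0562)³ = 0.002169 T.

B ≈ 0.00217 T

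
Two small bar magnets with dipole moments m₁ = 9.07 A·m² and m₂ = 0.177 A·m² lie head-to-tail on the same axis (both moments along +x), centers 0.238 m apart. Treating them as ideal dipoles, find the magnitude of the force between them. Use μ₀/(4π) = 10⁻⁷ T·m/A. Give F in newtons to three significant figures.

F ≈ 3.00×10⁻⁴ N

On-axis B of dipole 1: B = (μ₀/4π)·2m₁/r³. Force on dipole 2: F = m₂·dB/dr.
dB/dr = −(μ₀/4π)·6m₁/r⁴, so |F| = (μ₀/4π)·6m₁m₂/r⁴.
F = 6(10⁻⁷)(9.07)(0.177)/(0.238)⁴ = 3.002×10⁻⁴ N.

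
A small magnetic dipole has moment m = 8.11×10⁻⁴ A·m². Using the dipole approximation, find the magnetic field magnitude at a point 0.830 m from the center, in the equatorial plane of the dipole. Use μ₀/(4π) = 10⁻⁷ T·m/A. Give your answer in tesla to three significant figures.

In the equatorial plane B = (μ₀/4π)·m/r³ (half the axial value).
B = (10⁻⁷)·(8.11×10⁻⁴) / (0.830)³ = 1.418×10⁻¹⁰ T.

B ≈ 1.42×10⁻¹⁰ T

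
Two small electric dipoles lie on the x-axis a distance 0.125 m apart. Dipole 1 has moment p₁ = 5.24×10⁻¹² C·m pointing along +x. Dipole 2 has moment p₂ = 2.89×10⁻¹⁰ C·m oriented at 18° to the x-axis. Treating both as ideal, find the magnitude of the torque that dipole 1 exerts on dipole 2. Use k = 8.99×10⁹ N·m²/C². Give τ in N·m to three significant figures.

The second dipole sits on the axis of the first, so the field there is axial: E₁ = 2kp₁/r³ along +x.
E₁ = 2(8.99×10⁹)(5.24×10⁻¹²)/(0.125)³ = 48.24 N/C.
Torque on the second dipole: τ = p₂ E₁ sinθ.
τ = (2.89×10⁻¹⁰)(48.24)·sin18° = 4.308×10⁻⁹ N·m.

τ ≈ 4.31×10⁻⁹ N·m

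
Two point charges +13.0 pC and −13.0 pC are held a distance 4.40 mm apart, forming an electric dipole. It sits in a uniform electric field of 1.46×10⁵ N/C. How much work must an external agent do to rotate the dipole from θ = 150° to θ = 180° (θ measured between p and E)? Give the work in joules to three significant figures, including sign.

W ≈ 1.12×10⁻⁹ J

Dipole moment p = qd = (1.30×10⁻¹¹ C)(0.00440 m) = 5.72×10⁻¹⁴ C·m.
W_ext = ΔU = U(θ₂) − U(θ₁) = −pE cosθ₂ − (−pE cosθ₁) = pE(cosθ₁ − cosθ₂).
W = (5.72×10⁻¹⁴)(1.46×10⁵)·(cos150° − cos180°) = (8.351×10⁻⁹)·(+0.1340) = 1.119×10⁻⁹ J.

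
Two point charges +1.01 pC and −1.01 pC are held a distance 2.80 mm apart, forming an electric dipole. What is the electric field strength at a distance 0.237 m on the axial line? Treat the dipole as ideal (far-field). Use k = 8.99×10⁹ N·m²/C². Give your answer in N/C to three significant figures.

Dipole moment p = qd = (1.01×10⁻¹² C)(0.00280 m) = 2.828×10⁻¹⁵ C·m.
On the dipole axis E = 2kp/r³.
E = 2·(8.99×10⁹)(2.828×10⁻¹⁵) / (0.237)³ = 0.003820 N/C.

E ≈ 0.00382 N/C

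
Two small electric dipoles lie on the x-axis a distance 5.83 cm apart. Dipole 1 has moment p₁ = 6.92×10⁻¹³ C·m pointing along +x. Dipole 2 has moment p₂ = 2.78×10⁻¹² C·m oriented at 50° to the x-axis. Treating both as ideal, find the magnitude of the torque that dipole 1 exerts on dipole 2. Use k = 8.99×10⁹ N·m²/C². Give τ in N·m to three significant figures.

τ ≈ 1.34×10⁻¹⁰ N·m

The second dipole sits on the axis of the first, so the field there is axial: E₁ = 2kp₁/r³ along +x.
E₁ = 2(8.99×10⁹)(6.92×10⁻¹³)/(0.0583)³ = 62.79 N/C.
Torque on the second dipole: τ = p₂ E₁ sinθ.
τ = (2.78×10⁻¹²)(62.79)·sin50° = 1.337×10⁻¹⁰ N·m.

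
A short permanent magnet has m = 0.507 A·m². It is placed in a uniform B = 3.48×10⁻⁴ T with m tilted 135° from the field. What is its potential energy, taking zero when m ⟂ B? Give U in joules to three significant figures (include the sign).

U ≈ 1.25×10⁻⁴ J

U = −m·B = −mB cosθ.
U = −(0.507)(3.48×10⁻⁴)·cos135° = 1.248×10⁻⁴ J.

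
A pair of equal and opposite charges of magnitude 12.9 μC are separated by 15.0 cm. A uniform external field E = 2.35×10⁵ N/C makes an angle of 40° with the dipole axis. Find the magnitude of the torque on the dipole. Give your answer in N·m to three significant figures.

τ ≈ 0.292 N·m

Dipole moment p = qd = (1.29×10⁻⁵ C)(0.150 m) = 1.935×10⁻⁶ C·m.
Torque on an electric dipole: τ = pE sinθ.
τ = (1.935×10⁻⁶)(2.35×10⁵)·sin40° = 0.2923 N·m.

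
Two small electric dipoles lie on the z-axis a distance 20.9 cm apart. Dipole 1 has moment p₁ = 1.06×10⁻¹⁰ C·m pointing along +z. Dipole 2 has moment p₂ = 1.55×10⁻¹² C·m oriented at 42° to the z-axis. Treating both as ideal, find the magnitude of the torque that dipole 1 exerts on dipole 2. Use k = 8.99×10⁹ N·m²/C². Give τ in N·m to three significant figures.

The second dipole sits on the axis of the first, so the field there is axial: E₁ = 2kp₁/r³ along +z.
E₁ = 2(8.99×10⁹)(1.06×10⁻¹⁰)/(0.209)³ = 208.8 N/C.
Torque on the second dipole: τ = p₂ E₁ sinθ.
τ = (1.55×10⁻¹²)(208.8)·sin42° = 2.165×10⁻¹⁰ N·m.

τ ≈ 2.17×10⁻¹⁰ N·m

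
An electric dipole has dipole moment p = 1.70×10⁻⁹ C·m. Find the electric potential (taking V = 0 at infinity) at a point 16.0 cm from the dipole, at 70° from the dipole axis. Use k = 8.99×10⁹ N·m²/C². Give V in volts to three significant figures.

V ≈ 204 V

The dipole potential is V = kp cosθ / r².
V = (8.99×10⁹)(1.70×10⁻⁹)·cos70° / (0.160)² = 204.2 V.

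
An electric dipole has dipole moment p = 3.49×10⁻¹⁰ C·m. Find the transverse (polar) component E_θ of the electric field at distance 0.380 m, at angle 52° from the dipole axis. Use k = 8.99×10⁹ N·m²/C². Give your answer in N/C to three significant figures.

E_θ ≈ 45.1 N/C

For a dipole, E_θ = (kp sinθ)/r³.
kp/r³ = (8.99×10⁹)(3.49×10⁻¹⁰)/(0.380)³ = 57.18 N/C.
E_θ = 57.18·sin52° = 45.06 N/C.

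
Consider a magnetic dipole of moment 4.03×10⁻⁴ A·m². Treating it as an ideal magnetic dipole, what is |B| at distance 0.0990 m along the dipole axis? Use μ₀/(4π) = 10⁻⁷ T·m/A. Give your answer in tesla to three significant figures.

B ≈ 8.31×10⁻⁸ T

On axis B = (μ₀/4π)·2m/r³.
B = 2·(10⁻⁷)·(4.03×10⁻⁴) / (0.0990)³ = 8.307×10⁻⁸ T.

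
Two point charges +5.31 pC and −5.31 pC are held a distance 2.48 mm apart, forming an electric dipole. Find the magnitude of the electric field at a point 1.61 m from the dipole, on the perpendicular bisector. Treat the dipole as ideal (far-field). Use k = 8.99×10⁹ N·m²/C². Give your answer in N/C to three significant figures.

Dipole moment p = qd = (5.31×10⁻¹² C)(0.00248 m) = 1.317×10⁻¹⁴ C·m.
In the equatorial plane E = kp/r³.
E = (8.99×10⁹)(1.317×10⁻¹⁴) / (1.61)³ = 2.837×10⁻⁵ N/C.

E ≈ 2.84×10⁻⁵ N/C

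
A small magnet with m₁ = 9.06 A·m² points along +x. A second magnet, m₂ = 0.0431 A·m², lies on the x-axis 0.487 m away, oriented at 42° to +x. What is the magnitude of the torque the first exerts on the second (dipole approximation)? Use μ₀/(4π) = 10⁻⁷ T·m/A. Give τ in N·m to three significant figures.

τ ≈ 4.52×10⁻⁷ N·m

Dipole B is on the axis of dipole A, so B₁ there is axial: B₁ = (μ₀/4π)·2m₁/r³ along +x.
B₁ = 2(10⁻⁷)(9.06)/(0.487)³ = 1.569×10⁻⁵ T.
τ = m₂ B₁ sinθ.
τ = (0.0431)(1.569×10⁻⁵)·sin42° = 4.524×10⁻⁷ N·m.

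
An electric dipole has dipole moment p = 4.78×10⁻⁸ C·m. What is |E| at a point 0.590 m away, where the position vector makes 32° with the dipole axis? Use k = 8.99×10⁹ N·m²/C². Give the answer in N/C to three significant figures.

At angle θ the dipole field magnitude is E = (kp/r³)·√(1 + 3cos²θ).
kp/r³ = (8.99×10⁹)(4.78×10⁻⁸) / (0.590)³ = 2092 N/C.
√(1 + 3cos²32°) = √(1 + 3·0.7192) = √3.1576 ≈ 1.7770.
E ≈ 2092 × 1.777 = 3718 N/C.

E ≈ 3720 N/C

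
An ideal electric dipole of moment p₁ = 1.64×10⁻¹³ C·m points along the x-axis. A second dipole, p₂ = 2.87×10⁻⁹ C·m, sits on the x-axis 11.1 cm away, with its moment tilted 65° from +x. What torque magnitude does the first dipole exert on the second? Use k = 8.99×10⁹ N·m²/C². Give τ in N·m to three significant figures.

τ ≈ 5.61×10⁻⁹ N·m

The second dipole sits on the axis of the first, so the field there is axial: E₁ = 2kp₁/r³ along +x.
E₁ = 2(8.99×10⁹)(1.64×10⁻¹³)/(0.111)³ = 2.156 N/C.
Torque on the second dipole: τ = p₂ E₁ sinθ.
τ = (2.87×10⁻⁹)(2.156)·sin65° = 5.608×10⁻⁹ N·m.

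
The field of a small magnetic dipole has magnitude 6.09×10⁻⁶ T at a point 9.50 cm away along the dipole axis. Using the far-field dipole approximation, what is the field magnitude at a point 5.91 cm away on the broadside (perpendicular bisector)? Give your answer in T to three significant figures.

B ≈ 1.26×10⁻⁵ T

Dipole fields scale as 1/r³ in the far field.
The axial field is twice the equatorial field at the same r, so the geometry factor is 1/2.
B₂ = B₁ · (1/2) · (r₁/r₂)³ = 6.09×10⁻⁶ · 0.5 · (9.50/5.91)³.
(r₁/r₂)³ = (1.607)³ = 4.153.
B₂ ≈ 1.265×10⁻⁵ T.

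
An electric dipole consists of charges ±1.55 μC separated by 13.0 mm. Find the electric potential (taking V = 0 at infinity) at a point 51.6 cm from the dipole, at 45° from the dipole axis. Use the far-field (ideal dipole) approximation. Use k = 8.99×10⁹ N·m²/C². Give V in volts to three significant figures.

V ≈ 481 V

Dipole moment p = qd = (1.55×10⁻⁶ C)(0.0130 m) = 2.015×10⁻⁸ C·m.
The dipole potential is V = kp cosθ / r².
V = (8.99×10⁹)(2.015×10⁻⁸)·cos45° / (0.516)² = 481.1 V.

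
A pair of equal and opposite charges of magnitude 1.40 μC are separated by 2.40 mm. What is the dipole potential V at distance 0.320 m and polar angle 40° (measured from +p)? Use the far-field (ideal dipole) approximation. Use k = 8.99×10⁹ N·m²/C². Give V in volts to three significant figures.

Dipole moment p = qd = (1.40×10⁻⁶ C)(0.00240 m) = 3.36×10⁻⁹ C·m.
The dipole potential is V = kp cosθ / r².
V = (8.99×10⁹)(3.36×10⁻⁹)·cos40° / (0.320)² = 226.0 V.

V ≈ 226 V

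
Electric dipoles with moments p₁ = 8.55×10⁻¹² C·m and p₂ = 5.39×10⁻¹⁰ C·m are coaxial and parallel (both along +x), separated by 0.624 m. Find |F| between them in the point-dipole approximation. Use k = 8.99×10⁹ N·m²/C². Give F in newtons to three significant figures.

F ≈ 1.64×10⁻⁹ N

On-axis field of dipole 1 at distance r: E = 2kp₁/r³. Force on dipole 2 is F = p₂·dE/dr (gradient along axis).
dE/dr = −6kp₁/r⁴, so |F| = 6kp₁p₂/r⁴ (attractive for aligned moments).
F = 6(8.99×10⁹)(8.55×10⁻¹²)(5.39×10⁻¹⁰)/(0.624)⁴ = 1.640×10⁻⁹ N.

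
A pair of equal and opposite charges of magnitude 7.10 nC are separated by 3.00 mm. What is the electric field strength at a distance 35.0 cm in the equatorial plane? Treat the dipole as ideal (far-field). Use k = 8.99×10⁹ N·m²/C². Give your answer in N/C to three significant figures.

E ≈ 4.47 N/C

Dipole moment p = qd = (7.10×10⁻⁹ C)(0.00300 m) = 2.13×10⁻¹¹ C·m.
On the perpendicular bisector E = kp/r³ (half the axial value at the same distance).
E = (8.99×10⁹)(2.13×10⁻¹¹) / (0.350)³ = 4.466 N/C.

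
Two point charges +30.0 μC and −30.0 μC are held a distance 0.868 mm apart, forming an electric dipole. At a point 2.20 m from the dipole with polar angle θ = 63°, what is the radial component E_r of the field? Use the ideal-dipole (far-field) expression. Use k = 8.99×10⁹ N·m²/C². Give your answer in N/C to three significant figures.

Dipole moment p = qd = (3.00×10⁻⁵ C)(8.68×10⁻⁴ m) = 2.604×10⁻⁸ C·m.
For a dipole, E_r = (2kp cosθ)/r³.
kp/r³ = (8.99×10⁹)(2.604×10⁻⁸)/(2.20)³ = 21.99 N/C.
E_r = 2·21.99·cos63° = 19.96 N/C.

E_r ≈ 20.0 N/C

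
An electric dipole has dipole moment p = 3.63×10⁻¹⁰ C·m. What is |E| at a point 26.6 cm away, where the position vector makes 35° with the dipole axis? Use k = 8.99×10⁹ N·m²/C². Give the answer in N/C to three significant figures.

At angle θ the dipole field magnitude is E = (kp/r³)·√(1 + 3cos²θ).
kp/r³ = (8.99×10⁹)(3.63×10⁻¹⁰) / (0.266)³ = 173.4 N/C.
√(1 + 3cos²35°) = √(1 + 3·0.6710) = √3.0130 ≈ 1.7358.
E ≈ 173.4 × 1.736 = 301.0 N/C.

E ≈ 301 N/C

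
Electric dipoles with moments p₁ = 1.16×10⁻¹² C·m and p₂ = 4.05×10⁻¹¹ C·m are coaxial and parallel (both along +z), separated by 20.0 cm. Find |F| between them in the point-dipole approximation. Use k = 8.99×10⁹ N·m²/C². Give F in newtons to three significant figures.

On-axis field of dipole 1 at distance r: E = 2kp₁/r³. Force on dipole 2 is F = p₂·dE/dr (gradient along axis).
dE/dr = −6kp₁/r⁴, so |F| = 6kp₁p₂/r⁴ (attractive for aligned moments).
F = 6(8.99×10⁹)(1.16×10⁻¹²)(4.05×10⁻¹¹)/(0.200)⁴ = 1.584×10⁻⁹ N.

F ≈ 1.58×10⁻⁹ N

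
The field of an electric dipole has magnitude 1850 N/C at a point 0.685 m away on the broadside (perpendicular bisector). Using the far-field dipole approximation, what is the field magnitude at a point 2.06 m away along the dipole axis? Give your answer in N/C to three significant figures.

Dipole fields scale as 1/r³ in the far field.
The axial field is twice the equatorial field at the same r, so the geometry factor is 2/1.
E₂ = E₁ · (2/1) · (r₁/r₂)³ = 1850 · 2 · (0.685/2.06)³.
(r₁/r₂)³ = (0.3325)³ = 0.03677.
E₂ ≈ 136.0 N/C.

E ≈ 136 N/C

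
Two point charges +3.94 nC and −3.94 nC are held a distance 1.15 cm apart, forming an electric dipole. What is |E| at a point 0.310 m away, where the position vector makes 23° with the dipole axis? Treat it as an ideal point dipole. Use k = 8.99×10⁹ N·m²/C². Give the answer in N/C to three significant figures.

Dipole moment p = qd = (3.94×10⁻⁹ C)(0.0115 m) = 4.531×10⁻¹¹ C·m.
At angle θ the dipole field magnitude is E = (kp/r³)·√(1 + 3cos²θ).
kp/r³ = (8.99×10⁹)(4.531×10⁻¹¹) / (0.310)³ = 13.67 N/C.
√(1 + 3cos²23°) = √(1 + 3·0.8473) = √3.5420 ≈ 1.8820.
E ≈ 13.67 × 1.882 = 25.73 N/C.

E ≈ 25.7 N/C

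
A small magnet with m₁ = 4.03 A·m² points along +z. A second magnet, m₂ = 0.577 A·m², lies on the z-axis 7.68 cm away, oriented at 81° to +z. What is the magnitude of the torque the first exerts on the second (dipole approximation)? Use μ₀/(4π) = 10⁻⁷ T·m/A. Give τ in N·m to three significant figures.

Dipole B is on the axis of dipole A, so B₁ there is axial: B₁ = (μ₀/4π)·2m₁/r³ along +z.
B₁ = 2(10⁻⁷)(4.03)/(0.0768)³ = 0.001779 T.
τ = m₂ B₁ sinθ.
τ = (0.577)(0.001779)·sin81° = 0.001014 N·m.

τ ≈ 0.00101 N·m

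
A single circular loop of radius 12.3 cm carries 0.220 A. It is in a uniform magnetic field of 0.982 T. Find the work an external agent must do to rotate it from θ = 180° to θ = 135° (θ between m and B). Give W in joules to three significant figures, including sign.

W ≈ -0.00301 J

Magnetic moment m = IA = Iπa² = (0.220)·π·(0.123)² = 0.01046 A·m².
W_ext = ΔU = −mB cosθ₂ + mB cosθ₁ = mB(cosθ₁ − cosθ₂).
W = (0.01046)(0.982)·(cos180° − cos135°) = (0.01027)·(-0.2929) = -0.003009 J.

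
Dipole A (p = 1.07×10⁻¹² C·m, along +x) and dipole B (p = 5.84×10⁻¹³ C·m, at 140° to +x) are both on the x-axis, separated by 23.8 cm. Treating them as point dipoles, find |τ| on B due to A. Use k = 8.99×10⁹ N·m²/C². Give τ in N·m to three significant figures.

The second dipole sits on the axis of the first, so the field there is axial: E₁ = 2kp₁/r³ along +x.
E₁ = 2(8.99×10⁹)(1.07×10⁻¹²)/(0.238)³ = 1.427 N/C.
Torque on the second dipole: τ = p₂ E₁ sinθ.
τ = (5.84×10⁻¹³)(1.427)·sin140° = 5.357×10⁻¹³ N·m.

τ ≈ 5.36×10⁻¹³ N·m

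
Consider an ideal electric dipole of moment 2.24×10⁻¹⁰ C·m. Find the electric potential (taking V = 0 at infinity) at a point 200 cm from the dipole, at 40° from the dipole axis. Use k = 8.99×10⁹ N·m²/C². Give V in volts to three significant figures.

The dipole potential is V = kp cosθ / r².
V = (8.99×10⁹)(2.24×10⁻¹⁰)·cos40° / (2.00)² = 0.3857 V.

V ≈ 0.386 V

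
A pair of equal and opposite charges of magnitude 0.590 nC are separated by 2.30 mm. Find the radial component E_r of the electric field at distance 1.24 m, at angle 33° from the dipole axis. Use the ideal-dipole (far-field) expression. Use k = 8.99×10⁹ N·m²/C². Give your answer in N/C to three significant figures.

E_r ≈ 0.0107 N/C

Dipole moment p = qd = (5.90×10⁻¹⁰ C)(0.00230 m) = 1.357×10⁻¹² C·m.
For a dipole, E_r = (2kp cosθ)/r³.
kp/r³ = (8.99×10⁹)(1.357×10⁻¹²)/(1.24)³ = 0.006398 N/C.
E_r = 2·0.006398·cos33° = 0.01073 N/C.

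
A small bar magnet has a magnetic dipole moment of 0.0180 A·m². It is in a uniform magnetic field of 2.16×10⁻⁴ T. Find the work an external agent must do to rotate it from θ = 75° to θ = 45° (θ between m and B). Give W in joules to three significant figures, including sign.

W_ext = ΔU = −mB cosθ₂ + mB cosθ₁ = mB(cosθ₁ − cosθ₂).
W = (0.0180)(2.16×10⁻⁴)·(cos75° − cos45°) = (3.888×10⁻⁶)·(-0.4483) = -1.743×10⁻⁶ J.

W ≈ -1.74×10⁻⁶ J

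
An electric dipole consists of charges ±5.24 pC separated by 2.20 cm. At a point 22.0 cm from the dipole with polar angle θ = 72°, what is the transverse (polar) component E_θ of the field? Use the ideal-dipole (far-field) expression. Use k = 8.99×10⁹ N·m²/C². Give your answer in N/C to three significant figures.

Dipole moment p = qd = (5.24×10⁻¹² C)(0.0220 m) = 1.153×10⁻¹³ C·m.
For a dipole, E_θ = (kp sinθ)/r³.
kp/r³ = (8.99×10⁹)(1.153×10⁻¹³)/(0.220)³ = 0.09735 N/C.
E_θ = 0.09735·sin72° = 0.09258 N/C.

E_θ ≈ 0.0926 N/C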